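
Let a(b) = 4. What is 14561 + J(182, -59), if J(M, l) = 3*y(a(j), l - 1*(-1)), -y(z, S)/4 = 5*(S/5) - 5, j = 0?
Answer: 15317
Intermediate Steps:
y(z, S) = 20 - 4*S (y(z, S) = -4*(5*(S/5) - 5) = -4*(S - 5) = -4*(-5 + S) = 20 - 4*S)
J(M, l) = 48 - 12*l (J(M, l) = 3*(20 - 4*(l - 1*(-1))) = 3*(20 - 4*(l + 1)) = 3*(20 - 4*(1 + l)) = 3*(20 + (-4 - 4*l)) = 3*(16 - 4*l) = 48 - 12*l)
14561 + J(182, -59) = 14561 + (48 - 12*(-59)) = 14561 + (48 + 708) = 14561 + 756 = 15317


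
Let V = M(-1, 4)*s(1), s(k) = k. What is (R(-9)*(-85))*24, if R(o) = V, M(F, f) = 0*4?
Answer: 0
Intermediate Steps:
M(F, f) = 0
V = 0 (V = 0*1 = 0)
R(o) = 0
(R(-9)*(-85))*24 = (0*(-85))*24 = 0*24 = 0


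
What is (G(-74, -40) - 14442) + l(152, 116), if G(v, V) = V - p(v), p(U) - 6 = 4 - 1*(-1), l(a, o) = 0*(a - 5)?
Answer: -14493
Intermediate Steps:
l(a, o) = 0 (l(a, o) = 0*(-5 + a) = 0)
p(U) = 11 (p(U) = 6 + (4 - 1*(-1)) = 6 + (4 + 1) = 6 + 5 = 11)
G(v, V) = -11 + V (G(v, V) = V - 1*11 = V - 11 = -11 + V)
(G(-74, -40) - 14442) + l(152, 116) = ((-11 - 40) - 14442) + 0 = (-51 - 14442) + 0 = -14493 + 0 = -14493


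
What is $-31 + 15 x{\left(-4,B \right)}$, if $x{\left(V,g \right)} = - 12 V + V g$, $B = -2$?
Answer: $809$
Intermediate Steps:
$-31 + 15 x{\left(-4,B \right)} = -31 + 15 \left(- 4 \left(-12 - 2\right)\right) = -31 + 15 \left(\left(-4\right) \left(-14\right)\right) = -31 + 15 \cdot 56 = -31 + 840 = 809$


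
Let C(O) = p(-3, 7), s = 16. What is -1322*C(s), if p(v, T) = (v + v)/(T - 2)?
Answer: 7932/5 ≈ 1586.4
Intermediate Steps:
p(v, T) = 2*v/(-2 + T) (p(v, T) = (2*v)/(-2 + T) = 2*v/(-2 + T))
C(O) = -6/5 (C(O) = 2*(-3)/(-2 + 7) = 2*(-3)/5 = 2*(-3)*(⅕) = -6/5)
-1322*C(s) = -1322*(-6/5) = 7932/5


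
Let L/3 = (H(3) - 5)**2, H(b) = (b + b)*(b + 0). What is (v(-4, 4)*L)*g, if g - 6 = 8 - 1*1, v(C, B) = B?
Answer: 26364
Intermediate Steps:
H(b) = 2*b**2 (H(b) = (2*b)*b = 2*b**2)
g = 13 (g = 6 + (8 - 1*1) = 6 + (8 - 1) = 6 + 7 = 13)
L = 507 (L = 3*(2*3**2 - 5)**2 = 3*(2*9 - 5)**2 = 3*(18 - 5)**2 = 3*13**2 = 3*169 = 507)
(v(-4, 4)*L)*g = (4*507)*13 = 2028*13 = 26364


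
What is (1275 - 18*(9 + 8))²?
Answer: 938961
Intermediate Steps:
(1275 - 18*(9 + 8))² = (1275 - 18*17)² = (1275 - 306)² = 969² = 938961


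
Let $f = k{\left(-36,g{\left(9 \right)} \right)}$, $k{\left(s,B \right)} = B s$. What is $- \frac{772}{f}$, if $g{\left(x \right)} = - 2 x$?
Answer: $- \frac{193}{162} \approx -1.1914$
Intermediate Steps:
$f = 648$ ($f = \left(-2\right) 9 \left(-36\right) = \left(-18\right) \left(-36\right) = 648$)
$- \frac{772}{f} = - \frac{772}{648} = \left(-772\right) \frac{1}{648} = - \frac{193}{162}$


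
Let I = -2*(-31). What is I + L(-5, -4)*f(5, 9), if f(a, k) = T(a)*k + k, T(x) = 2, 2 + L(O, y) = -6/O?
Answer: 202/5 ≈ 40.400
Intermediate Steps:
L(O, y) = -2 - 6/O
f(a, k) = 3*k (f(a, k) = 2*k + k = 3*k)
I = 62
I + L(-5, -4)*f(5, 9) = 62 + (-2 - 6/(-5))*(3*9) = 62 + (-2 - 6*(-1/5))*27 = 62 + (-2 + 6/5)*27 = 62 - 4/5*27 = 62 - 108/5 = 202/5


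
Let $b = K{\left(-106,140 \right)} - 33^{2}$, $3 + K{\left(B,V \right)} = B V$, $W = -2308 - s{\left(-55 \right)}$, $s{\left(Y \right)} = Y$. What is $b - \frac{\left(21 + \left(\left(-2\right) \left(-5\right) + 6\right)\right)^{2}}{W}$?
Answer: $- \frac{35893427}{2253} \approx -15931.0$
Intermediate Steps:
$W = -2253$ ($W = -2308 - -55 = -2308 + 55 = -2253$)
$K{\left(B,V \right)} = -3 + B V$
$b = -15932$ ($b = \left(-3 - 14840\right) - 33^{2} = \left(-3 - 14840\right) - 1089 = -14843 - 1089 = -15932$)
$b - \frac{\left(21 + \left(\left(-2\right) \left(-5\right) + 6\right)\right)^{2}}{W} = -15932 - \frac{\left(21 + \left(\left(-2\right) \left(-5\right) + 6\right)\right)^{2}}{-2253} = -15932 - \left(21 + \left(10 + 6\right)\right)^{2} \left(- \frac{1}{2253}\right) = -15932 - \left(21 + 16\right)^{2} \left(- \frac{1}{2253}\right) = -15932 - 37^{2} \left(- \frac{1}{2253}\right) = -15932 - 1369 \left(- \frac{1}{2253}\right) = -15932 - - \frac{1369}{2253} = -15932 + \frac{1369}{2253} = - \frac{35893427}{2253}$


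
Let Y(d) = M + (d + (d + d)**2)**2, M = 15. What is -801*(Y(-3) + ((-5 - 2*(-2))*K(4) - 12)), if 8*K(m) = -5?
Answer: -7001541/8 ≈ -8.7519e+5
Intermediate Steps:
K(m) = -5/8 (K(m) = (1/8)*(-5) = -5/8)
Y(d) = 15 + (d + 4*d**2)**2 (Y(d) = 15 + (d + (d + d)**2)**2 = 15 + (d + (2*d)**2)**2 = 15 + (d + 4*d**2)**2)
-801*(Y(-3) + ((-5 - 2*(-2))*K(4) - 12)) = -801*((15 + (-3)**2*(1 + 4*(-3))**2) + ((-5 - 2*(-2))*(-5/8) - 12)) = -801*((15 + 9*(1 - 12)**2) + ((-5 + 4)*(-5/8) - 12)) = -801*((15 + 9*(-11)**2) + (-1*(-5/8) - 12)) = -801*((15 + 9*121) + (5/8 - 12)) = -801*((15 + 1089) - 91/8) = -801*(1104 - 91/8) = -801*8741/8 = -7001541/8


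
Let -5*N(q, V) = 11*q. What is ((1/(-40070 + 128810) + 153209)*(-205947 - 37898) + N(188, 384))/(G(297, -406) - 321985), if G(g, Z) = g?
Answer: 3315259758154409/28546593120 ≈ 1.1614e+5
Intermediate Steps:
N(q, V) = -11*q/5
((1/(-40070 + 128810) + 153209)*(-205947 - 37898) + N(188, 384))/(G(297, -406) - 321985) = ((1/(-40070 + 128810) + 153209)*(-205947 - 37898) - 11/5*188)/(297 - 321985) = ((1/88740 + 153209)*(-243845) - 2068/5)/(-321688) = ((1/88740 + 153209)*(-243845) - 2068/5)*(-1/321688) = ((13595766661/88740)*(-243845) - 2068/5)*(-1/321688) = (-663051944290309/17748 - 2068/5)*(-1/321688) = -3315259758154409/88740*(-1/321688) = 3315259758154409/28546593120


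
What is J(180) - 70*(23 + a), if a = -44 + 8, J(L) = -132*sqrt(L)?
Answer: 910 - 792*sqrt(5) ≈ -860.97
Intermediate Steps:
a = -36
J(180) - 70*(23 + a) = -792*sqrt(5) - 70*(23 - 36) = -792*sqrt(5) - 70*(-13) = -792*sqrt(5) + 910 = 910 - 792*sqrt(5)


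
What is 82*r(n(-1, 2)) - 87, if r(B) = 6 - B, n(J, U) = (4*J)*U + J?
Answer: 1143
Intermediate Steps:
n(J, U) = J + 4*J*U (n(J, U) = 4*J*U + J = J + 4*J*U)
82*r(n(-1, 2)) - 87 = 82*(6 - (-1)*(1 + 4*2)) - 87 = 82*(6 - (-1)*(1 + 8)) - 87 = 82*(6 - (-1)*9) - 87 = 82*(6 - 1*(-9)) - 87 = 82*(6 + 9) - 87 = 82*15 - 87 = 1230 - 87 = 1143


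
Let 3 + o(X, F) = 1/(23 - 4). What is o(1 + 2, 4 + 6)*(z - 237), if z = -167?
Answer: 22624/19 ≈ 1190.7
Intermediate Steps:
o(X, F) = -56/19 (o(X, F) = -3 + 1/(23 - 4) = -3 + 1/19 = -56/19)
o(1 + 2, 4 + 6)*(z - 237) = -56*(-167 - 237)/19 = -56/19*(-404) = 22624/19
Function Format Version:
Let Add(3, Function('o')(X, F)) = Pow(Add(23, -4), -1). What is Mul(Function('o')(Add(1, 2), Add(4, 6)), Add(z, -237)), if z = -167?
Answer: Rational(22624, 19) ≈ 1190.7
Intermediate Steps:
Function('o')(X, F) = Rational(-56, 19) (Function('o')(X, F) = Add(-3, Pow(Add(23, -4), -1)) = Add(-3, Pow(19, -1)) = Add(-3, Rational(1, 19)) = Rational(-56, 19))
Mul(Function('o')(Add(1, 2), Add(4, 6)), Add(z, -237)) = Mul(Rational(-56, 19), Add(-167, -237)) = Mul(Rational(-56, 19), -404) = Rational(22624, 19)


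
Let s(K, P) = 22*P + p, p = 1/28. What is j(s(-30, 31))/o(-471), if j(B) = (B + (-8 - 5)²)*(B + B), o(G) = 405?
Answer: 151687471/52920 ≈ 2866.4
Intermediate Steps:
p = 1/28 ≈ 0.035714
s(K, P) = 1/28 + 22*P (s(K, P) = 22*P + 1/28 = 1/28 + 22*P)
j(B) = 2*B*(169 + B) (j(B) = (B + (-13)²)*(2*B) = (B + 169)*(2*B) = (169 + B)*(2*B) = 2*B*(169 + B))
j(s(-30, 31))/o(-471) = (2*(1/28 + 22*31)*(169 + (1/28 + 22*31)))/405 = (2*(1/28 + 682)*(169 + (1/28 + 682)))*(1/405) = (2*(19097/28)*(169 + 19097/28))*(1/405) = (2*(19097/28)*(23829/28))*(1/405) = (455062413/392)*(1/405) = 151687471/52920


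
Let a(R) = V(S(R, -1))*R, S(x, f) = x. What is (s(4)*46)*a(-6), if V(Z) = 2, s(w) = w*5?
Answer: -11040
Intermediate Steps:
s(w) = 5*w
a(R) = 2*R
(s(4)*46)*a(-6) = ((5*4)*46)*(2*(-6)) = (20*46)*(-12) = 920*(-12) = -11040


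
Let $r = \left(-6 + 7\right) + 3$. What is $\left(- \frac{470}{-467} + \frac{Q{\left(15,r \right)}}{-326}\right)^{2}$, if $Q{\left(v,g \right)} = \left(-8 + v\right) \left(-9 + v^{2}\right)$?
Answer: $\frac{76420179364}{5794406641} \approx 13.189$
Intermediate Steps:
$r = 4$ ($r = 1 + 3 = 4$)
$Q{\left(v,g \right)} = \left(-9 + v^{2}\right) \left(-8 + v\right)$
$\left(- \frac{470}{-467} + \frac{Q{\left(15,r \right)}}{-326}\right)^{2} = \left(- \frac{470}{-467} + \frac{72 + 15^{3} - 135 - 8 \cdot 15^{2}}{-326}\right)^{2} = \left(\left(-470\right) \left(- \frac{1}{467}\right) + \left(72 + 3375 - 135 - 1800\right) \left(- \frac{1}{326}\right)\right)^{2} = \left(\frac{470}{467} + \left(72 + 3375 - 135 - 1800\right) \left(- \frac{1}{326}\right)\right)^{2} = \left(\frac{470}{467} + 1512 \left(- \frac{1}{326}\right)\right)^{2} = \left(\frac{470}{467} - \frac{756}{163}\right)^{2} = \left(- \frac{276442}{76121}\right)^{2} = \frac{76420179364}{5794406641}$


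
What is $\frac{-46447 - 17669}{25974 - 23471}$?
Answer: $- \frac{64116}{2503} \approx -25.616$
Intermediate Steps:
$\frac{-46447 - 17669}{25974 - 23471} = - \frac{64116}{25974 - 23471} = - \frac{64116}{2503}$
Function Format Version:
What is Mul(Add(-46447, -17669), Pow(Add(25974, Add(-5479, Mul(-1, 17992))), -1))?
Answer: Rational(-64116, 2503) ≈ -25.616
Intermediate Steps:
Mul(Add(-46447, -17669), Pow(Add(25974, Add(-5479, Mul(-1, 17992))), -1)) = Mul(-64116, Pow(Add(25974, Add(-5479, -17992)), -1)) = Mul(-64116, Pow(Add(25974, -23471), -1)) = Mul(-64116, Pow(2503, -1)) = Mul(-64116, Rational(1, 2503)) = Rational(-64116, 2503)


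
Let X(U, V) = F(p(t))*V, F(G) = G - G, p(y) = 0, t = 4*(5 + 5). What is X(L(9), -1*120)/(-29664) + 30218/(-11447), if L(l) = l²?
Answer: -30218/11447 ≈ -2.6398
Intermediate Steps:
t = 40 (t = 4*10 = 40)
F(G) = 0
X(U, V) = 0 (X(U, V) = 0*V = 0)
X(L(9), -1*120)/(-29664) + 30218/(-11447) = 0/(-29664) + 30218/(-11447) = 0*(-1/29664) + 30218*(-1/11447) = 0 - 30218/11447 = -30218/11447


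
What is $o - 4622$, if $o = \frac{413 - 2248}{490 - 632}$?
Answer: $- \frac{654489}{142} \approx -4609.1$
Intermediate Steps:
$o = \frac{1835}{142}$ ($o = - \frac{1835}{490 + \left(-648 + 16\right)} = - \frac{1835}{490 - 632} = - \frac{1835}{-142} = \left(-1835\right) \left(- \frac{1}{142}\right) = \frac{1835}{142} \approx 12.923$)
$o - 4622 = \frac{1835}{142} - 4622 = - \frac{654489}{142}$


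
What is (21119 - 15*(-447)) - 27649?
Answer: 175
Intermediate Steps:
(21119 - 15*(-447)) - 27649 = (21119 + 6705) - 27649 = 27824 - 27649 = 175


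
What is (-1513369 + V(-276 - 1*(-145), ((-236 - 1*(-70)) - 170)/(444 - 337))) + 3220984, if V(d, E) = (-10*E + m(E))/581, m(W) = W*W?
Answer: 1622690250693/950267 ≈ 1.7076e+6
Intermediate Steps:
m(W) = W**2
V(d, E) = -10*E/581 + E**2/581 (V(d, E) = (-10*E + E**2)/581 = (E**2 - 10*E)*(1/581) = -10*E/581 + E**2/581)
(-1513369 + V(-276 - 1*(-145), ((-236 - 1*(-70)) - 170)/(444 - 337))) + 3220984 = (-1513369 + (((-236 - 1*(-70)) - 170)/(444 - 337))*(-10 + ((-236 - 1*(-70)) - 170)/(444 - 337))/581) + 3220984 = (-1513369 + (((-236 + 70) - 170)/107)*(-10 + ((-236 + 70) - 170)/107)/581) + 3220984 = (-1513369 + ((-166 - 170)*(1/107))*(-10 + (-166 - 170)*(1/107))/581) + 3220984 = (-1513369 + (-336*1/107)*(-10 - 336*1/107)/581) + 3220984 = (-1513369 + (1/581)*(-336/107)*(-10 - 336/107)) + 3220984 = (-1513369 + (1/581)*(-336/107)*(-1406/107)) + 3220984 = (-1513369 + 67488/950267) + 3220984 = -1438104552035/950267 + 3220984 = 1622690250693/950267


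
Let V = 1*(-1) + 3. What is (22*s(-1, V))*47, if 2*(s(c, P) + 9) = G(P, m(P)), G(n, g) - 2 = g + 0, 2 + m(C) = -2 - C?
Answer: -11374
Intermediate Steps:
m(C) = -4 - C (m(C) = -2 + (-2 - C) = -4 - C)
G(n, g) = 2 + g (G(n, g) = 2 + (g + 0) = 2 + g)
V = 2 (V = -1 + 3 = 2)
s(c, P) = -10 - P/2 (s(c, P) = -9 + (2 + (-4 - P))/2 = -9 + (-2 - P)/2 = -9 + (-1 - P/2) = -10 - P/2)
(22*s(-1, V))*47 = (22*(-10 - ½*2))*47 = (22*(-10 - 1))*47 = (22*(-11))*47 = -242*47 = -11374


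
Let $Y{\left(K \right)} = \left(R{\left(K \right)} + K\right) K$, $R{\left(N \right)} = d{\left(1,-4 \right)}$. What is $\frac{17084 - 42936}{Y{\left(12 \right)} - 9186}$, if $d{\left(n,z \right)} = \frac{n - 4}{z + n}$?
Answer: $\frac{12926}{4515} \approx 2.8629$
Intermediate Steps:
$d{\left(n,z \right)} = \frac{-4 + n}{n + z}$
$R{\left(N \right)} = 1$ ($R{\left(N \right)} = \frac{-4 + 1}{1 - 4} = \frac{1}{-3} \left(-3\right) = \left(- \frac{1}{3}\right) \left(-3\right) = 1$)
$Y{\left(K \right)} = K \left(1 + K\right)$ ($Y{\left(K \right)} = \left(1 + K\right) K = K \left(1 + K\right)$)
$\frac{17084 - 42936}{Y{\left(12 \right)} - 9186} = \frac{17084 - 42936}{12 \left(1 + 12\right) - 9186} = - \frac{25852}{12 \cdot 13 - 9186} = - \frac{25852}{156 - 9186} = - \frac{25852}{-9030} = \left(-25852\right) \left(- \frac{1}{9030}\right) = \frac{12926}{4515}$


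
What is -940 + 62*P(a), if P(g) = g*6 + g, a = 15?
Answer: 5570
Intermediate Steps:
P(g) = 7*g (P(g) = 6*g + g = 7*g)
-940 + 62*P(a) = -940 + 62*(7*15) = -940 + 62*105 = -940 + 6510 = 5570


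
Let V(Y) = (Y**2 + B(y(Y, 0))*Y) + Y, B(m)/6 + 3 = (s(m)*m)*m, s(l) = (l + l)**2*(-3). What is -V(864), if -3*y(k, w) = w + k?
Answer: 427972820784480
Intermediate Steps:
s(l) = -12*l**2 (s(l) = (2*l)**2*(-3) = (4*l**2)*(-3) = -12*l**2)
y(k, w) = -k/3 - w/3 (y(k, w) = -(w + k)/3 = -(k + w)/3 = -k/3 - w/3)
B(m) = -18 - 72*m**4 (B(m) = -18 + 6*(((-12*m**2)*m)*m) = -18 + 6*((-12*m**3)*m) = -18 + 6*(-12*m**4) = -18 - 72*m**4)
V(Y) = Y + Y**2 + Y*(-18 - 8*Y**4/9) (V(Y) = (Y**2 + (-18 - 72*(-Y/3 - 1/3*0)**4)*Y) + Y = (Y**2 + (-18 - 72*(-Y/3 + 0)**4)*Y) + Y = (Y**2 + (-18 - 72*Y**4/81)*Y) + Y = (Y**2 + (-18 - 8*Y**4/9)*Y) + Y = (Y**2 + Y*(-18 - 8*Y**4/9)) + Y = Y + Y**2 + Y*(-18 - 8*Y**4/9))
-V(864) = -864*(-153 - 8*864**4 + 9*864)/9 = -864*(-153 - 8*557256278016 + 7776)/9 = -864*(-153 - 4458050224128 + 7776)/9 = -864*(-4458050216505)/9 = -1*(-427972820784480) = 427972820784480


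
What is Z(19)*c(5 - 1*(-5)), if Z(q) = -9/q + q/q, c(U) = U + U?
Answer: 200/19 ≈ 10.526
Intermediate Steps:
c(U) = 2*U
Z(q) = 1 - 9/q (Z(q) = -9/q + 1 = 1 - 9/q)
Z(19)*c(5 - 1*(-5)) = ((-9 + 19)/19)*(2*(5 - 1*(-5))) = ((1/19)*10)*(2*(5 + 5)) = 10*(2*10)/19 = (10/19)*20 = 200/19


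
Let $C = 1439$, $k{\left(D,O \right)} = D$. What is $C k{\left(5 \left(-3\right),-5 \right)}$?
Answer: $-21585$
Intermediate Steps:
$C k{\left(5 \left(-3\right),-5 \right)} = 1439 \cdot 5 \left(-3\right) = 1439 \left(-15\right) = -21585$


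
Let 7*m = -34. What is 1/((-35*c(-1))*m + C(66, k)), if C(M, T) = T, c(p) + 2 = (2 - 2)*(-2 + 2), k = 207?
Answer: -1/133 ≈ -0.0075188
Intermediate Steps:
c(p) = -2 (c(p) = -2 + (2 - 2)*(-2 + 2) = -2 + 0*0 = -2 + 0 = -2)
m = -34/7 (m = (⅐)*(-34) = -34/7 ≈ -4.8571)
1/((-35*c(-1))*m + C(66, k)) = 1/(-35*(-2)*(-34/7) + 207) = 1/(70*(-34/7) + 207) = 1/(-340 + 207) = 1/(-133) = -1/133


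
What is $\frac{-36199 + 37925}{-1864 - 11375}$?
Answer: $- \frac{1726}{13239} \approx -0.13037$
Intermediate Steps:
$\frac{-36199 + 37925}{-1864 - 11375} = \frac{1726}{-1864 + \left(-13720 + 2345\right)} = \frac{1726}{-1864 - 11375} = \frac{1726}{-13239} = 1726 \left(- \frac{1}{13239}\right) = - \frac{1726}{13239}$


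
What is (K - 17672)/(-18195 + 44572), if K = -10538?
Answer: -2170/2029 ≈ -1.0695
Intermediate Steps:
(K - 17672)/(-18195 + 44572) = (-10538 - 17672)/(-18195 + 44572) = -28210/26377 = -28210*1/26377 = -2170/2029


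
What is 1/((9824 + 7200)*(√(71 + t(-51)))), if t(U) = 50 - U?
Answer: √43/1464064 ≈ 4.4789e-6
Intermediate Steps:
1/((9824 + 7200)*(√(71 + t(-51)))) = 1/((9824 + 7200)*(√(71 + (50 - 1*(-51))))) = 1/(17024*(√(71 + (50 + 51)))) = 1/(17024*(√(71 + 101))) = 1/(17024*(√172)) = 1/(17024*((2*√43))) = (√43/86)/17024 = √43/1464064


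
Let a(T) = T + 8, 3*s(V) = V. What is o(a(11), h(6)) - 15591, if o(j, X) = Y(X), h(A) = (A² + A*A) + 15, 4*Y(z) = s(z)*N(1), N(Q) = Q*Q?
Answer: -62335/4 ≈ -15584.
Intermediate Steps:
N(Q) = Q²
s(V) = V/3
Y(z) = z/12 (Y(z) = ((z/3)*1²)/4 = ((z/3)*1)/4 = (z/3)/4 = z/12)
a(T) = 8 + T
h(A) = 15 + 2*A² (h(A) = (A² + A²) + 15 = 2*A² + 15 = 15 + 2*A²)
o(j, X) = X/12
o(a(11), h(6)) - 15591 = (15 + 2*6²)/12 - 15591 = (15 + 2*36)/12 - 15591 = (15 + 72)/12 - 15591 = (1/12)*87 - 15591 = 29/4 - 15591 = -62335/4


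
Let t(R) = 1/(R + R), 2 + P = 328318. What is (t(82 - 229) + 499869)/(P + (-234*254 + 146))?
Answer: 146961485/79093644 ≈ 1.8581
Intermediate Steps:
P = 328316 (P = -2 + 328318 = 328316)
t(R) = 1/(2*R)
(t(82 - 229) + 499869)/(P + (-234*254 + 146)) = (1/(2*(82 - 229)) + 499869)/(328316 + (-234*254 + 146)) = ((½)/(-147) + 499869)/(328316 + (-59436 + 146)) = ((½)*(-1/147) + 499869)/(328316 - 59290) = (-1/294 + 499869)/269026 = (146961485/294)*(1/269026) = 146961485/79093644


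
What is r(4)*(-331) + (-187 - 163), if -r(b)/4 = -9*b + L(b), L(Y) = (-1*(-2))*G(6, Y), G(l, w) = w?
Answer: -37422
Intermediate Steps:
L(Y) = 2*Y (L(Y) = (-1*(-2))*Y = 2*Y)
r(b) = 28*b (r(b) = -4*(-9*b + 2*b) = -(-28)*b = 28*b)
r(4)*(-331) + (-187 - 163) = (28*4)*(-331) + (-187 - 163) = 112*(-331) - 350 = -37072 - 350 = -37422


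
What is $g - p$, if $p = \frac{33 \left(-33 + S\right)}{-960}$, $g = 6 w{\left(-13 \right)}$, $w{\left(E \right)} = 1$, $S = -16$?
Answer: $\frac{1381}{320} \approx 4.3156$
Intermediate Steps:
$g = 6$ ($g = 6 \cdot 1 = 6$)
$p = \frac{539}{320}$ ($p = \frac{33 \left(-33 - 16\right)}{-960} = 33 \left(-49\right) \left(- \frac{1}{960}\right) = \left(-1617\right) \left(- \frac{1}{960}\right) = \frac{539}{320} \approx 1.6844$)
$g - p = 6 - \frac{539}{320} = \frac{1381}{320}$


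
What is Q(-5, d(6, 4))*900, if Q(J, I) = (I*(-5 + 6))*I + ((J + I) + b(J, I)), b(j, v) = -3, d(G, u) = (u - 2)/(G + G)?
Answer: -7025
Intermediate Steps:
d(G, u) = (-2 + u)/(2*G) (d(G, u) = (-2 + u)/((2*G)) = (-2 + u)*(1/(2*G)) = (-2 + u)/(2*G))
Q(J, I) = -3 + I + J + I² (Q(J, I) = (I*(-5 + 6))*I + ((J + I) - 3) = (I*1)*I + ((I + J) - 3) = I*I + (-3 + I + J) = I² + (-3 + I + J) = -3 + I + J + I²)
Q(-5, d(6, 4))*900 = (-3 + (½)*(-2 + 4)/6 - 5 + ((½)*(-2 + 4)/6)²)*900 = (-3 + (½)*(⅙)*2 - 5 + ((½)*(⅙)*2)²)*900 = (-3 + ⅙ - 5 + (⅙)²)*900 = (-3 + ⅙ - 5 + 1/36)*900 = -281/36*900 = -7025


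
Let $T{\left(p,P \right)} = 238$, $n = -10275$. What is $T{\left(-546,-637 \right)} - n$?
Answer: $10513$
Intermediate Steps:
$T{\left(-546,-637 \right)} - n = 238 - -10275 = 238 + 10275 = 10513$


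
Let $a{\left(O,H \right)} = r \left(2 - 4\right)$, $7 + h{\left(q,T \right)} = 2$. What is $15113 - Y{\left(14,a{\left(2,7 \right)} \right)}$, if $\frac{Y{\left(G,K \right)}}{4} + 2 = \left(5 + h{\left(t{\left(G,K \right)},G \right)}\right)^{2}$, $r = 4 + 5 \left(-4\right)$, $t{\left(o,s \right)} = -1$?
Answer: $15121$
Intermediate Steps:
$r = -16$ ($r = 4 - 20 = -16$)
$h{\left(q,T \right)} = -5$ ($h{\left(q,T \right)} = -7 + 2 = -5$)
$a{\left(O,H \right)} = 32$ ($a{\left(O,H \right)} = - 16 \left(2 - 4\right) = \left(-16\right) \left(-2\right) = 32$)
$Y{\left(G,K \right)} = -8$ ($Y{\left(G,K \right)} = -8 + 4 \left(5 - 5\right)^{2} = -8 + 4 \cdot 0^{2} = -8 + 4 \cdot 0 = -8 + 0 = -8$)
$15113 - Y{\left(14,a{\left(2,7 \right)} \right)} = 15113 - -8 = 15113 + 8 = 15121$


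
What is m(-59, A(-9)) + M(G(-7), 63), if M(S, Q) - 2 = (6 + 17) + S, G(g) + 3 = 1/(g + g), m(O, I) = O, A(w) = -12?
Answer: -519/14 ≈ -37.071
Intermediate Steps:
G(g) = -3 + 1/(2*g) (G(g) = -3 + 1/(g + g) = -3 + 1/(2*g))
M(S, Q) = 25 + S (M(S, Q) = 2 + ((6 + 17) + S) = 2 + (23 + S) = 25 + S)
m(-59, A(-9)) + M(G(-7), 63) = -59 + (25 + (-3 + (1/2)/(-7))) = -59 + (25 + (-3 + (1/2)*(-1/7))) = -59 + (25 + (-3 - 1/14)) = -59 + (25 - 43/14) = -59 + 307/14 = -519/14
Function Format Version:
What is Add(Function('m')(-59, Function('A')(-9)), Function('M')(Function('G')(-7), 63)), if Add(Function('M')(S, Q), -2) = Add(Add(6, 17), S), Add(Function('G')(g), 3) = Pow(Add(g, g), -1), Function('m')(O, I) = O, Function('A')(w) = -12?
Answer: Rational(-519, 14) ≈ -37.071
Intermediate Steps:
Function('G')(g) = Add(-3, Mul(Rational(1, 2), Pow(g, -1))) (Function('G')(g) = Add(-3, Pow(Add(g, g), -1)) = Add(-3, Pow(Mul(2, g), -1)) = Add(-3, Mul(Rational(1, 2), Pow(g, -1))))
Function('M')(S, Q) = Add(25, S) (Function('M')(S, Q) = Add(2, Add(Add(6, 17), S)) = Add(2, Add(23, S)) = Add(25, S))
Add(Function('m')(-59, Function('A')(-9)), Function('M')(Function('G')(-7), 63)) = Add(-59, Add(25, Add(-3, Mul(Rational(1, 2), Pow(-7, -1))))) = Add(-59, Add(25, Add(-3, Mul(Rational(1, 2), Rational(-1, 7))))) = Add(-59, Add(25, Add(-3, Rational(-1, 14)))) = Add(-59, Add(25, Rational(-43, 14))) = Add(-59, Rational(307, 14)) = Rational(-519, 14)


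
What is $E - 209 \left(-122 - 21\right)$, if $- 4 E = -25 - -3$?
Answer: $\frac{59785}{2} \approx 29893.0$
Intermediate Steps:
$E = \frac{11}{2}$ ($E = - \frac{-25 - -3}{4} = - \frac{-25 + 3}{4} = \left(- \frac{1}{4}\right) \left(-22\right) = \frac{11}{2} \approx 5.5$)
$E - 209 \left(-122 - 21\right) = \frac{11}{2} - 209 \left(-122 - 21\right) = \frac{11}{2} - -29887 = \frac{11}{2} + 29887 = \frac{59785}{2}$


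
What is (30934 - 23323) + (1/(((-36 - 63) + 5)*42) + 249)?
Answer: 31031279/3948 ≈ 7860.0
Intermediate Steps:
(30934 - 23323) + (1/(((-36 - 63) + 5)*42) + 249) = 7611 + (1/((-99 + 5)*42) + 249) = 7611 + (1/(-94*42) + 249) = 7611 + (1/(-3948) + 249) = 7611 + (-1/3948 + 249) = 7611 + 983051/3948 = 31031279/3948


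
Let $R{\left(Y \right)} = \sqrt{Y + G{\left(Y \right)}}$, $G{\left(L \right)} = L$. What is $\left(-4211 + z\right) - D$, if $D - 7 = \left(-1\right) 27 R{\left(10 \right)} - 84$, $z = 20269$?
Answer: $16135 + 54 \sqrt{5} \approx 16256.0$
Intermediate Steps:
$R{\left(Y \right)} = \sqrt{2} \sqrt{Y}$ ($R{\left(Y \right)} = \sqrt{Y + Y} = \sqrt{2 Y} = \sqrt{2} \sqrt{Y}$)
$D = -77 - 54 \sqrt{5}$ ($D = 7 + \left(\left(-1\right) 27 \sqrt{2} \sqrt{10} - 84\right) = 7 - \left(84 + 27 \cdot 2 \sqrt{5}\right) = 7 - \left(84 + 54 \sqrt{5}\right) = -77 - 54 \sqrt{5} \approx -197.75$)
$\left(-4211 + z\right) - D = \left(-4211 + 20269\right) - \left(-77 - 54 \sqrt{5}\right) = 16058 + \left(77 + 54 \sqrt{5}\right) = 16135 + 54 \sqrt{5}$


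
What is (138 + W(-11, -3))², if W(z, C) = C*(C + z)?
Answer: 32400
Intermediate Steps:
(138 + W(-11, -3))² = (138 - 3*(-3 - 11))² = (138 - 3*(-14))² = (138 + 42)² = 180² = 32400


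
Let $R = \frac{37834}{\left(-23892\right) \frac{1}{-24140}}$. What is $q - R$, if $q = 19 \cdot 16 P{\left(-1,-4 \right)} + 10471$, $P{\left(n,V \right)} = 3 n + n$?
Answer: $- \frac{173048075}{5973} \approx -28972.0$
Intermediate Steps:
$R = \frac{228328190}{5973}$ ($R = \frac{37834}{\left(-23892\right) \left(- \frac{1}{24140}\right)} = \frac{37834}{\frac{5973}{6035}} = 37834 \cdot \frac{6035}{5973} = \frac{228328190}{5973} \approx 38227.0$)
$P{\left(n,V \right)} = 4 n$
$q = 9255$ ($q = 19 \cdot 16 \cdot 4 \left(-1\right) + 10471 = 304 \left(-4\right) + 10471 = -1216 + 10471 = 9255$)
$q - R = 9255 - \frac{228328190}{5973} = - \frac{173048075}{5973}$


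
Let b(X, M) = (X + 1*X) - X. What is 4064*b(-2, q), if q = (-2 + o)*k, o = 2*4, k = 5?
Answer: -8128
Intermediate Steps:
o = 8
q = 30 (q = (-2 + 8)*5 = 6*5 = 30)
b(X, M) = X (b(X, M) = (X + X) - X = 2*X - X = X)
4064*b(-2, q) = 4064*(-2) = -8128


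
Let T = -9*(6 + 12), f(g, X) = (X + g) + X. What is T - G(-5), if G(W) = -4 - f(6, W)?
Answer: -162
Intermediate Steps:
f(g, X) = g + 2*X
T = -162 (T = -9*18 = -162)
G(W) = -10 - 2*W (G(W) = -4 - (6 + 2*W) = -4 + (-6 - 2*W) = -10 - 2*W)
T - G(-5) = -162 - (-10 - 2*(-5)) = -162 - (-10 + 10) = -162 - 1*0 = -162 + 0 = -162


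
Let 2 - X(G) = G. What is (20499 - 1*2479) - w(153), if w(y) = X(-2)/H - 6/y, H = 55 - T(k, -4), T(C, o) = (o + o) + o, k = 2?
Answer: 61574270/3417 ≈ 18020.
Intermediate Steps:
X(G) = 2 - G
T(C, o) = 3*o (T(C, o) = 2*o + o = 3*o)
H = 67 (H = 55 - 3*(-4) = 55 - 1*(-12) = 55 + 12 = 67)
w(y) = 4/67 - 6/y (w(y) = (2 - 1*(-2))/67 - 6/y = (2 + 2)*(1/67) - 6/y = 4*(1/67) - 6/y = 4/67 - 6/y)
(20499 - 1*2479) - w(153) = (20499 - 1*2479) - (4/67 - 6/153) = (20499 - 2479) - (4/67 - 6*1/153) = 18020 - (4/67 - 2/51) = 18020 - 1*70/3417 = 18020 - 70/3417 = 61574270/3417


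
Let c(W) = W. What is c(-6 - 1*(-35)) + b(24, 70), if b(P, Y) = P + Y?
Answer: 123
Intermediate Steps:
c(-6 - 1*(-35)) + b(24, 70) = (-6 - 1*(-35)) + (24 + 70) = (-6 + 35) + 94 = 29 + 94 = 123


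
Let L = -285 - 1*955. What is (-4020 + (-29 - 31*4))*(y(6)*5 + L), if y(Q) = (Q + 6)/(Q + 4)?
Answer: 5149482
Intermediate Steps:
y(Q) = (6 + Q)/(4 + Q)
L = -1240 (L = -285 - 955 = -1240)
(-4020 + (-29 - 31*4))*(y(6)*5 + L) = (-4020 + (-29 - 31*4))*(((6 + 6)/(4 + 6))*5 - 1240) = (-4020 + (-29 - 124))*((12/10)*5 - 1240) = (-4020 - 153)*(((⅒)*12)*5 - 1240) = -4173*((6/5)*5 - 1240) = -4173*(6 - 1240) = -4173*(-1234) = 5149482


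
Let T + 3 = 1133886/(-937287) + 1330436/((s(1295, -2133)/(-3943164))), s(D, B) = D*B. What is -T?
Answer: -378618314975069/199353735 ≈ -1.8992e+6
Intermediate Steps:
s(D, B) = B*D
T = 378618314975069/199353735 (T = -3 + (1133886/(-937287) + 1330436/((-2133*1295/(-3943164)))) = -3 + (1133886*(-1/937287) + 1330436/((-2762235*(-1/3943164)))) = -3 + (-29074/24033 + 1330436/(24885/35524)) = -3 + (-29074/24033 + 1330436*(35524/24885)) = -3 + (-29074/24033 + 47262408464/24885) = -3 + 378618913036274/199353735 = 378618314975069/199353735 ≈ 1.8992e+6)
-T = -1*378618314975069/199353735 = -378618314975069/199353735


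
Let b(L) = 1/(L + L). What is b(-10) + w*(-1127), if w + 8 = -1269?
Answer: 28783579/20 ≈ 1.4392e+6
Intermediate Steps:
w = -1277 (w = -8 - 1269 = -1277)
b(L) = 1/(2*L)
b(-10) + w*(-1127) = (½)/(-10) - 1277*(-1127) = (½)*(-⅒) + 1439179 = -1/20 + 1439179 = 28783579/20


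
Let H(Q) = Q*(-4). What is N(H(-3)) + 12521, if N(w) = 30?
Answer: 12551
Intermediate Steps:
H(Q) = -4*Q
N(H(-3)) + 12521 = 30 + 12521 = 12551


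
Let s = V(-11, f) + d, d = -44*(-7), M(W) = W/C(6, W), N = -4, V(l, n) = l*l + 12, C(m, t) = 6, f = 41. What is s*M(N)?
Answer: -294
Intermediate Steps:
V(l, n) = 12 + l² (V(l, n) = l² + 12 = 12 + l²)
M(W) = W/6
d = 308
s = 441 (s = (12 + (-11)²) + 308 = (12 + 121) + 308 = 133 + 308 = 441)
s*M(N) = 441*((⅙)*(-4)) = 441*(-⅔) = -294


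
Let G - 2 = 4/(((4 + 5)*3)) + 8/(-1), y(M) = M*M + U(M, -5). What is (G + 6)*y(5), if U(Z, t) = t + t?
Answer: 20/9 ≈ 2.2222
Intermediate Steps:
U(Z, t) = 2*t
y(M) = -10 + M² (y(M) = M*M + 2*(-5) = M² - 10 = -10 + M²)
G = -158/27 (G = 2 + (4/(((4 + 5)*3)) + 8/(-1)) = 2 + (4/((9*3)) + 8*(-1)) = 2 + (4/27 - 8) = 2 - 212/27 = -158/27 ≈ -5.8519)
(G + 6)*y(5) = (-158/27 + 6)*(-10 + 5²) = 4*(-10 + 25)/27 = (4/27)*15 = 20/9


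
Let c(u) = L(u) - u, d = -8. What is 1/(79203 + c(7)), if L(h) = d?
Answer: 1/79188 ≈ 1.2628e-5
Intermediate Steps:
L(h) = -8
c(u) = -8 - u
1/(79203 + c(7)) = 1/(79203 + (-8 - 1*7)) = 1/(79203 + (-8 - 7)) = 1/(79203 - 15) = 1/79188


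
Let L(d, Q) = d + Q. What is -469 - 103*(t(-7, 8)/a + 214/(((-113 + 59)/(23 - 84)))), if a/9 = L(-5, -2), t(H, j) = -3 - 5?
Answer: -4797080/189 ≈ -25381.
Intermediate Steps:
t(H, j) = -8
L(d, Q) = Q + d
a = -63 (a = 9*(-2 - 5) = 9*(-7) = -63)
-469 - 103*(t(-7, 8)/a + 214/(((-113 + 59)/(23 - 84)))) = -469 - 103*(-8/(-63) + 214/(((-113 + 59)/(23 - 84)))) = -469 - 103*(-8*(-1/63) + 214/((-54/(-61)))) = -469 - 103*(8/63 + 214/((-54*(-1/61)))) = -469 - 103*(8/63 + 214/(54/61)) = -469 - 103*(8/63 + 214*(61/54)) = -469 - 103*(8/63 + 6527/27) = -469 - 103*45713/189 = -469 - 4708439/189 = -4797080/189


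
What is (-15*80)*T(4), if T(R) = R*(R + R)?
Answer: -38400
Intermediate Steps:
T(R) = 2*R**2 (T(R) = R*(2*R) = 2*R**2)
(-15*80)*T(4) = (-15*80)*(2*4**2) = -2400*16 = -1200*32 = -38400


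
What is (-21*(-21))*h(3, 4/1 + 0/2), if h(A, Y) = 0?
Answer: 0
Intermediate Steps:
(-21*(-21))*h(3, 4/1 + 0/2) = -21*(-21)*0 = 441*0 = 0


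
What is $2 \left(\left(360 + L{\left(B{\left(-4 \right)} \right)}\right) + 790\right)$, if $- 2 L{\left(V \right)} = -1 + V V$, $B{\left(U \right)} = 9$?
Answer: $2220$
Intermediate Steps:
$L{\left(V \right)} = \frac{1}{2} - \frac{V^{2}}{2}$ ($L{\left(V \right)} = - \frac{-1 + V V}{2} = - \frac{-1 + V^{2}}{2} = \frac{1}{2} - \frac{V^{2}}{2}$)
$2 \left(\left(360 + L{\left(B{\left(-4 \right)} \right)}\right) + 790\right) = 2 \left(\left(360 + \left(\frac{1}{2} - \frac{9^{2}}{2}\right)\right) + 790\right) = 2 \left(\left(360 + \left(\frac{1}{2} - \frac{81}{2}\right)\right) + 790\right) = 2 \left(\left(360 - 40\right) + 790\right) = 2 \left(320 + 790\right) = 2 \cdot 1110 = 2220$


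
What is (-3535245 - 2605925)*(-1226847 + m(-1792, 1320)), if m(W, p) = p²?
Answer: -3166098617010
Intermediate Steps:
(-3535245 - 2605925)*(-1226847 + m(-1792, 1320)) = (-3535245 - 2605925)*(-1226847 + 1320²) = -6141170*(-1226847 + 1742400) = -6141170*515553 = -3166098617010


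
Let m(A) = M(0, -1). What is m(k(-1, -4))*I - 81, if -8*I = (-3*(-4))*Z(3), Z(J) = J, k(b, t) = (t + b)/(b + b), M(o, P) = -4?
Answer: -63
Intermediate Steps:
k(b, t) = (b + t)/(2*b) (k(b, t) = (b + t)/((2*b)) = (b + t)*(1/(2*b)) = (b + t)/(2*b))
m(A) = -4
I = -9/2 (I = -(-3*(-4))*3/8 = -3*3/2 = -1/8*36 = -9/2 ≈ -4.5000)
m(k(-1, -4))*I - 81 = -4*(-9/2) - 81 = 18 - 81 = -63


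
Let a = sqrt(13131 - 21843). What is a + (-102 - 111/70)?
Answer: -7251/70 + 66*I*sqrt(2) ≈ -103.59 + 93.338*I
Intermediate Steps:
a = 66*I*sqrt(2) (a = sqrt(-8712) = 66*I*sqrt(2) ≈ 93.338*I)
a + (-102 - 111/70) = 66*I*sqrt(2) + (-102 - 111/70) = 66*I*sqrt(2) - 7251/70 = -7251/70 + 66*I*sqrt(2)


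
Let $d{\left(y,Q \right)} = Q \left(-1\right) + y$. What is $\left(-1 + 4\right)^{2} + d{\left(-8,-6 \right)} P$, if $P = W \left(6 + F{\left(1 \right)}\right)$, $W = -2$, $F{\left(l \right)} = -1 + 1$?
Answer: $33$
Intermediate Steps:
$d{\left(y,Q \right)} = y - Q$ ($d{\left(y,Q \right)} = - Q + y = y - Q$)
$F{\left(l \right)} = 0$
$P = -12$ ($P = - 2 \left(6 + 0\right) = \left(-2\right) 6 = -12$)
$\left(-1 + 4\right)^{2} + d{\left(-8,-6 \right)} P = \left(-1 + 4\right)^{2} + \left(-8 - -6\right) \left(-12\right) = 3^{2} + \left(-8 + 6\right) \left(-12\right) = 9 - -24 = 9 + 24 = 33$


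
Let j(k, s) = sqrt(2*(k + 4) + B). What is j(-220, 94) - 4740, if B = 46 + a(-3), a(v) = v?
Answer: -4740 + I*sqrt(389) ≈ -4740.0 + 19.723*I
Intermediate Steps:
B = 43 (B = 46 - 3 = 43)
j(k, s) = sqrt(51 + 2*k) (j(k, s) = sqrt(2*(k + 4) + 43) = sqrt(2*(4 + k) + 43) = sqrt((8 + 2*k) + 43) = sqrt(51 + 2*k))
j(-220, 94) - 4740 = sqrt(51 + 2*(-220)) - 4740 = sqrt(51 - 440) - 4740 = sqrt(-389) - 4740 = I*sqrt(389) - 4740 = -4740 + I*sqrt(389)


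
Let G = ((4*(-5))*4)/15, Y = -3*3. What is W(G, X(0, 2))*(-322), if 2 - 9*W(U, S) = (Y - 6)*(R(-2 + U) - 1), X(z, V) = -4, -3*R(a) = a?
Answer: -22862/27 ≈ -846.74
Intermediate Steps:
Y = -9
G = -16/3 (G = -20*4*(1/15) = -80*1/15 = -16/3 ≈ -5.3333)
R(a) = -a/3
W(U, S) = -1/3 - 5*U/9 (W(U, S) = 2/9 - (-9 - 6)*(-(-2 + U)/3 - 1)/9 = 2/9 - (-5)*((2/3 - U/3) - 1)/3 = 2/9 - (-5)*(-1/3 - U/3)/3 = 2/9 - (5 + 5*U)/9 = 2/9 + (-5/9 - 5*U/9) = -1/3 - 5*U/9)
W(G, X(0, 2))*(-322) = (-1/3 - 5/9*(-16/3))*(-322) = (-1/3 + 80/27)*(-322) = (71/27)*(-322) = -22862/27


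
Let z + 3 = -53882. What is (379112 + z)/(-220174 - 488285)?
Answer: -108409/236153 ≈ -0.45906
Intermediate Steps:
z = -53885 (z = -3 - 53882 = -53885)
(379112 + z)/(-220174 - 488285) = (379112 - 53885)/(-220174 - 488285) = 325227/(-708459) = 325227*(-1/708459) = -108409/236153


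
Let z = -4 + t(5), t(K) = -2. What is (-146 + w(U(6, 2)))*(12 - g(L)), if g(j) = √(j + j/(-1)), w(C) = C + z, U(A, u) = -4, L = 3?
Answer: -1872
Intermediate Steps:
z = -6 (z = -4 - 2 = -6)
w(C) = -6 + C (w(C) = C - 6 = -6 + C)
g(j) = 0 (g(j) = √(j + j*(-1)) = √(j - j) = √0 = 0)
(-146 + w(U(6, 2)))*(12 - g(L)) = (-146 + (-6 - 4))*(12 - 1*0) = (-146 - 10)*(12 + 0) = -156*12 = -1872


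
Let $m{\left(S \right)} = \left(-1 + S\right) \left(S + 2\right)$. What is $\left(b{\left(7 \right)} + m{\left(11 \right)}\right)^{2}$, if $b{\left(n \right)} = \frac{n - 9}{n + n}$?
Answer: $\frac{826281}{49} \approx 16863.0$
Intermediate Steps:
$b{\left(n \right)} = \frac{-9 + n}{2 n}$
$m{\left(S \right)} = \left(-1 + S\right) \left(2 + S\right)$
$\left(b{\left(7 \right)} + m{\left(11 \right)}\right)^{2} = \left(\frac{-9 + 7}{2 \cdot 7} + \left(-2 + 11 + 11^{2}\right)\right)^{2} = \left(\frac{1}{2} \cdot \frac{1}{7} \left(-2\right) + \left(-2 + 11 + 121\right)\right)^{2} = \left(- \frac{1}{7} + 130\right)^{2} = \left(\frac{909}{7}\right)^{2} = \frac{826281}{49}$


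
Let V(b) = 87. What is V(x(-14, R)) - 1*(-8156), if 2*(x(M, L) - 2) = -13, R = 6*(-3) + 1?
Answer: 8243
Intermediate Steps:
R = -17 (R = -18 + 1 = -17)
x(M, L) = -9/2 (x(M, L) = 2 + (½)*(-13) = 2 - 13/2 = -9/2)
V(x(-14, R)) - 1*(-8156) = 87 - 1*(-8156) = 87 + 8156 = 8243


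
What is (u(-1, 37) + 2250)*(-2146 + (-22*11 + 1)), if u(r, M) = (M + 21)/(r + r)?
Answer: -5301527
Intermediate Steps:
u(r, M) = (21 + M)/(2*r) (u(r, M) = (21 + M)/((2*r)) = (21 + M)*(1/(2*r)) = (21 + M)/(2*r))
(u(-1, 37) + 2250)*(-2146 + (-22*11 + 1)) = ((1/2)*(21 + 37)/(-1) + 2250)*(-2146 + (-22*11 + 1)) = ((1/2)*(-1)*58 + 2250)*(-2146 + (-242 + 1)) = (-29 + 2250)*(-2146 - 241) = 2221*(-2387) = -5301527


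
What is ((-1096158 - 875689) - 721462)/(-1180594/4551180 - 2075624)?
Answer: 6128867027310/4723269808457 ≈ 1.2976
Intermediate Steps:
((-1096158 - 875689) - 721462)/(-1180594/4551180 - 2075624) = (-1971847 - 721462)/(-1180594*1/4551180 - 2075624) = -2693309/(-590297/2275590 - 2075624) = -2693309/(-4723269808457/2275590) = -2693309*(-2275590/4723269808457) = 6128867027310/4723269808457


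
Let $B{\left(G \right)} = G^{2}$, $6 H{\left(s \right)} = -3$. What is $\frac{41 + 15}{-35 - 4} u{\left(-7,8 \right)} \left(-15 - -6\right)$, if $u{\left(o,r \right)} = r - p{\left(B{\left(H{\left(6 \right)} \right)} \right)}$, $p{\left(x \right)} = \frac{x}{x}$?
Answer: $\frac{1176}{13} \approx 90.462$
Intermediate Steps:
$H{\left(s \right)} = - \frac{1}{2}$ ($H{\left(s \right)} = \frac{1}{6} \left(-3\right) = - \frac{1}{2}$)
$p{\left(x \right)} = 1$
$u{\left(o,r \right)} = -1 + r$ ($u{\left(o,r \right)} = r - 1 = -1 + r$)
$\frac{41 + 15}{-35 - 4} u{\left(-7,8 \right)} \left(-15 - -6\right) = \frac{41 + 15}{-35 - 4} \left(-1 + 8\right) \left(-15 - -6\right) = \frac{56}{-39} \cdot 7 \left(-15 + 6\right) = 56 \left(- \frac{1}{39}\right) 7 \left(-9\right) = \left(- \frac{56}{39}\right) 7 \left(-9\right) = \left(- \frac{392}{39}\right) \left(-9\right) = \frac{1176}{13}$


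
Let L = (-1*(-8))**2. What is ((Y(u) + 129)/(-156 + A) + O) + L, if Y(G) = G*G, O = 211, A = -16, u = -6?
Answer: 47135/172 ≈ 274.04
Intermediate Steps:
Y(G) = G**2
L = 64 (L = 8**2 = 64)
((Y(u) + 129)/(-156 + A) + O) + L = (((-6)**2 + 129)/(-156 - 16) + 211) + 64 = ((36 + 129)/(-172) + 211) + 64 = (165*(-1/172) + 211) + 64 = (-165/172 + 211) + 64 = 36127/172 + 64 = 47135/172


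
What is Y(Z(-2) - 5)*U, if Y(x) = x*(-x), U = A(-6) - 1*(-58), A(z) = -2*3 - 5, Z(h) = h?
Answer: -2303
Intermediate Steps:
A(z) = -11 (A(z) = -6 - 5 = -11)
U = 47 (U = -11 - 1*(-58) = -11 + 58 = 47)
Y(x) = -x**2
Y(Z(-2) - 5)*U = -(-2 - 5)**2*47 = -1*(-7)**2*47 = -1*49*47 = -49*47 = -2303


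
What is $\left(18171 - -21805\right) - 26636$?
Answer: $13340$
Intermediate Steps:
$\left(18171 - -21805\right) - 26636 = \left(18171 + 21805\right) - 26636 = 39976 - 26636 = 13340$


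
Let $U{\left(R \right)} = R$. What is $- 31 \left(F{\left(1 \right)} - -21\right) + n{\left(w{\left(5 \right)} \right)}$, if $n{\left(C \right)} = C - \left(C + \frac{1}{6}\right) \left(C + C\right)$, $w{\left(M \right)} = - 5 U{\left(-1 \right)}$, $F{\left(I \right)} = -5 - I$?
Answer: $- \frac{1535}{3} \approx -511.67$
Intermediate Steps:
$w{\left(M \right)} = 5$ ($w{\left(M \right)} = \left(-5\right) \left(-1\right) = 5$)
$n{\left(C \right)} = C - 2 C \left(\frac{1}{6} + C\right)$ ($n{\left(C \right)} = C - \left(C + \frac{1}{6}\right) 2 C = C - \left(\frac{1}{6} + C\right) 2 C = C - 2 C \left(\frac{1}{6} + C\right)$)
$- 31 \left(F{\left(1 \right)} - -21\right) + n{\left(w{\left(5 \right)} \right)} = - 31 \left(\left(-5 - 1\right) - -21\right) + \frac{2}{3} \cdot 5 \left(1 - 15\right) = - 31 \left(\left(-5 - 1\right) + 21\right) + \frac{2}{3} \cdot 5 \left(1 - 15\right) = - 31 \left(-6 + 21\right) + \frac{2}{3} \cdot 5 \left(-14\right) = \left(-31\right) 15 - \frac{140}{3} = -465 - \frac{140}{3} = - \frac{1535}{3}$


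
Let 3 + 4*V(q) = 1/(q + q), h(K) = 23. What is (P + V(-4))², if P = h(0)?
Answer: 505521/1024 ≈ 493.67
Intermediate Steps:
V(q) = -¾ + 1/(8*q) (V(q) = -¾ + 1/(4*(q + q)) = -¾ + 1/(4*((2*q))) = -¾ + (1/(2*q))/4 = -¾ + 1/(8*q))
P = 23
(P + V(-4))² = (23 + (⅛)*(1 - 6*(-4))/(-4))² = (23 + (⅛)*(-¼)*(1 + 24))² = (23 + (⅛)*(-¼)*25)² = (23 - 25/32)² = (711/32)² = 505521/1024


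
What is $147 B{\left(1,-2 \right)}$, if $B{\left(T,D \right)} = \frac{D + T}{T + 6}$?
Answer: $-21$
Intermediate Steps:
$B{\left(T,D \right)} = \frac{D + T}{6 + T}$
$147 B{\left(1,-2 \right)} = 147 \frac{-2 + 1}{6 + 1} = 147 \cdot \frac{1}{7} \left(-1\right) = 147 \left(- \frac{1}{7}\right) = -21$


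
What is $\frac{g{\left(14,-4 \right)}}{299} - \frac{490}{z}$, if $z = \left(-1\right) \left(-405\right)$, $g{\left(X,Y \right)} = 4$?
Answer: $- \frac{28978}{24219} \approx -1.1965$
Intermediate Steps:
$z = 405$
$\frac{g{\left(14,-4 \right)}}{299} - \frac{490}{z} = \frac{4}{299} - \frac{490}{405} = 4 \cdot \frac{1}{299} - \frac{98}{81} = \frac{4}{299} - \frac{98}{81} = - \frac{28978}{24219}$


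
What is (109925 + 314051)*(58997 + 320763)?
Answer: 161009125760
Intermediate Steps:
(109925 + 314051)*(58997 + 320763) = 423976*379760 = 161009125760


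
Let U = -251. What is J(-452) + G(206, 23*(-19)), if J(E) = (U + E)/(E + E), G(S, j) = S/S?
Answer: 1607/904 ≈ 1.7777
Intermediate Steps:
G(S, j) = 1
J(E) = (-251 + E)/(2*E) (J(E) = (-251 + E)/(E + E) = (-251 + E)/((2*E)) = (-251 + E)*(1/(2*E)) = (-251 + E)/(2*E))
J(-452) + G(206, 23*(-19)) = (½)*(-251 - 452)/(-452) + 1 = (½)*(-1/452)*(-703) + 1 = 703/904 + 1 = 1607/904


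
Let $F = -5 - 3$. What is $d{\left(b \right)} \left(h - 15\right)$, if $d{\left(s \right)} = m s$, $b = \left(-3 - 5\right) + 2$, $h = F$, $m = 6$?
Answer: $828$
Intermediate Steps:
$F = -8$
$h = -8$
$b = -6$ ($b = -8 + 2 = -6$)
$d{\left(s \right)} = 6 s$
$d{\left(b \right)} \left(h - 15\right) = 6 \left(-6\right) \left(-8 - 15\right) = \left(-36\right) \left(-23\right) = 828$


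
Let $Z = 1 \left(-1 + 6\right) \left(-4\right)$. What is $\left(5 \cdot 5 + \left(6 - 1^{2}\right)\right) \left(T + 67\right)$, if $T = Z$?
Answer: $1410$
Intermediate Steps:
$Z = -20$ ($Z = 1 \cdot 5 \left(-4\right) = 1 \left(-20\right) = -20$)
$T = -20$
$\left(5 \cdot 5 + \left(6 - 1^{2}\right)\right) \left(T + 67\right) = \left(5 \cdot 5 + \left(6 - 1^{2}\right)\right) \left(-20 + 67\right) = \left(25 + \left(6 - 1\right)\right) 47 = \left(25 + 5\right) 47 = 30 \cdot 47 = 1410$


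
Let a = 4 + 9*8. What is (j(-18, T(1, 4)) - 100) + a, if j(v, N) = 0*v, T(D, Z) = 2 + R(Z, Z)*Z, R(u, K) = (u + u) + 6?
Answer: -24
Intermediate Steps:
R(u, K) = 6 + 2*u (R(u, K) = 2*u + 6 = 6 + 2*u)
T(D, Z) = 2 + Z*(6 + 2*Z) (T(D, Z) = 2 + (6 + 2*Z)*Z = 2 + Z*(6 + 2*Z))
j(v, N) = 0
a = 76 (a = 4 + 72 = 76)
(j(-18, T(1, 4)) - 100) + a = (0 - 100) + 76 = -100 + 76 = -24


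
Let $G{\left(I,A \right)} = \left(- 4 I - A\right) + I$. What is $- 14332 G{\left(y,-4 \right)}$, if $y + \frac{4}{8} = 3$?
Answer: $50162$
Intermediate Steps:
$y = \frac{5}{2}$ ($y = - \frac{1}{2} + 3 = \frac{5}{2} \approx 2.5$)
$G{\left(I,A \right)} = - A - 3 I$ ($G{\left(I,A \right)} = \left(- A - 4 I\right) + I = - A - 3 I$)
$- 14332 G{\left(y,-4 \right)} = - 14332 \left(\left(-1\right) \left(-4\right) - \frac{15}{2}\right) = - 14332 \left(4 - \frac{15}{2}\right) = \left(-14332\right) \left(- \frac{7}{2}\right) = 50162$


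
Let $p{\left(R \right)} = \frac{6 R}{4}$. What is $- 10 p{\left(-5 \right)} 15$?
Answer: $1125$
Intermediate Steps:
$p{\left(R \right)} = \frac{3 R}{2}$ ($p{\left(R \right)} = 6 R \frac{1}{4} = \frac{3 R}{2}$)
$- 10 p{\left(-5 \right)} 15 = - 10 \cdot \frac{3}{2} \left(-5\right) 15 = \left(-10\right) \left(- \frac{15}{2}\right) 15 = 75 \cdot 15 = 1125$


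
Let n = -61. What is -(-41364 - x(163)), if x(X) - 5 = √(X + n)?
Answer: 41369 + √102 ≈ 41379.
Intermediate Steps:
x(X) = 5 + √(-61 + X) (x(X) = 5 + √(X - 61) = 5 + √(-61 + X))
-(-41364 - x(163)) = -(-41364 - (5 + √(-61 + 163))) = -(-41364 - (5 + √102)) = -(-41364 + (-5 - √102)) = -(-41369 - √102) = 41369 + √102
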